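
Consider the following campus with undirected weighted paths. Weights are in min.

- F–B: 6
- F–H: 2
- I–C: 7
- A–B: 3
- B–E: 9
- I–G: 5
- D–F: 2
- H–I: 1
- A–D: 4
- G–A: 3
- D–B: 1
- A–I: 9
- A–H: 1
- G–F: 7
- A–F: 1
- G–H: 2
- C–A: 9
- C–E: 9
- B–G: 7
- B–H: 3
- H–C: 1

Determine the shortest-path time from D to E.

Settle nodes by increasing distance from D:
D: 0
B: 1  (via D)
F: 2  (via D)
A: 3  (via F)
H: 4  (via B)
C: 5  (via H)
I: 5  (via H)
G: 6  (via A)
E: 10  (via B)
Shortest route: D → B → E = 10 min.

10 min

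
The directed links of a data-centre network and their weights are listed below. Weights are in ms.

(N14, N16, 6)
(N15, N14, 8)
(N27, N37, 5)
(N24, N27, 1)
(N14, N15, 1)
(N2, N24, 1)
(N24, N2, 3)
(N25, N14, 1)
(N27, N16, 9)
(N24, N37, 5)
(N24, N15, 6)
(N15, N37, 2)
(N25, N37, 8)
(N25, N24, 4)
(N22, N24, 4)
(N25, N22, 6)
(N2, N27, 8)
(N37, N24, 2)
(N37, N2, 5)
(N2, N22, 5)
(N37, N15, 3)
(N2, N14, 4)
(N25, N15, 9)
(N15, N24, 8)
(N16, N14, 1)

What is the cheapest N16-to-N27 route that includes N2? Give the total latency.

11 ms

Best N16 to N2: N16 → N14 → N15 → N37 → N2 costing 9
Shortest N2→N27: N2 → N24 → N27 = 2
Total via N2: 9 + 2 = 11 ms.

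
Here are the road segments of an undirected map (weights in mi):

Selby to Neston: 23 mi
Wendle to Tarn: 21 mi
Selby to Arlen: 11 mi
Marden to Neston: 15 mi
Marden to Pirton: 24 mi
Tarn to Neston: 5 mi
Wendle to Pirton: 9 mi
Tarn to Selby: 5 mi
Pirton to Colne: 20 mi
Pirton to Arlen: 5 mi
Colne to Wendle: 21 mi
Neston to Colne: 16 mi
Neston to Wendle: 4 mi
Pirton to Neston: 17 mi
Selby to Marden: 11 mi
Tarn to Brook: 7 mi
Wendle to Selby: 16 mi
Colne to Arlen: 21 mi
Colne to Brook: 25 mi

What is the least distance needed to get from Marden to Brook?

Shortest distances from Marden:
Marden: 0
Selby: 11  (via Marden)
Neston: 15  (via Marden)
Tarn: 16  (via Selby)
Wendle: 19  (via Neston)
Arlen: 22  (via Selby)
Brook: 23  (via Tarn)
Shortest route: Marden → Selby → Tarn → Brook = 23 mi.

23 mi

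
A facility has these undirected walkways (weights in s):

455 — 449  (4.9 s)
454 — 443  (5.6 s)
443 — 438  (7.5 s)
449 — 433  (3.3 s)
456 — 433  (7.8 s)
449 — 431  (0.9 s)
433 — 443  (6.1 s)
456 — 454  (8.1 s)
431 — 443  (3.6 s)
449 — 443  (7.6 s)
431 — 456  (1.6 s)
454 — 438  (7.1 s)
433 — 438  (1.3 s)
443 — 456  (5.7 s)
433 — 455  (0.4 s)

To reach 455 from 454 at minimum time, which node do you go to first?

438

Enumerating some paths:
454–443–433–455: 5.6+6.1+0.4 = 12.1
454–456–431–449–433–455: 8.1+1.6+0.9+3.3+0.4 = 14.3
454–443–431–449–433–455: 5.6+3.6+0.9+3.3+0.4 = 13.8
454–438–433–455: 7.1+1.3+0.4 = 8.8
The minimum is 8.8 s via 454–438–433–455.
So from 454 the first move is to 438.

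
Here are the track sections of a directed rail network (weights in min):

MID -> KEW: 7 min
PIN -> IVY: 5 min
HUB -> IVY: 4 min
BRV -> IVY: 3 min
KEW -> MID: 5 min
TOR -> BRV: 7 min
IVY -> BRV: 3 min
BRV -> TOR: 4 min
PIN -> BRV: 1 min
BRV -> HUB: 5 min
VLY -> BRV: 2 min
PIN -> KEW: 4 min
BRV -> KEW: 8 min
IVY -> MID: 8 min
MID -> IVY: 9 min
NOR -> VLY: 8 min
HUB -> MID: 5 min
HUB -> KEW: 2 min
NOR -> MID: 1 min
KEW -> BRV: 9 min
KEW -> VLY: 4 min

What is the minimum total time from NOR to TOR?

Settle nodes by increasing distance from NOR:
NOR: 0
MID: 1  (via NOR)
KEW: 8  (via MID)
VLY: 8  (via NOR)
BRV: 10  (via VLY)
IVY: 10  (via MID)
TOR: 14  (via BRV)
Shortest route: NOR–VLY–BRV–TOR = 14 min.

14 min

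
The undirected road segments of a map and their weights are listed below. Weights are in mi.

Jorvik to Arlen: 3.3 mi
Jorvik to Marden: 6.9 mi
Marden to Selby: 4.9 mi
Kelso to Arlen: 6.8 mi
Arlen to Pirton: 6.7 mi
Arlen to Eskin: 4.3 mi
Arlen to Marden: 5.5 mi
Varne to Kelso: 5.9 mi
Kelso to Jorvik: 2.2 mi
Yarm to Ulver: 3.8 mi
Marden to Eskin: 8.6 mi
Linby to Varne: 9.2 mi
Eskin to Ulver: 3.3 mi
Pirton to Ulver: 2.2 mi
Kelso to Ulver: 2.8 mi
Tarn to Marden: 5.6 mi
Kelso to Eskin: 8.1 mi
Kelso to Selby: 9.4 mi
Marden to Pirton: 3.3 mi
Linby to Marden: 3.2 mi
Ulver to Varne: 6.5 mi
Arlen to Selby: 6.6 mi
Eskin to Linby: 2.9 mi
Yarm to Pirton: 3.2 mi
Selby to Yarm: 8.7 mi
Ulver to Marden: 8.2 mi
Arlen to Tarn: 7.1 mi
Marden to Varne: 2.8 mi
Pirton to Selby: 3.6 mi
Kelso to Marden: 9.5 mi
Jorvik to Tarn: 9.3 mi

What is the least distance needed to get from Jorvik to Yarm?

8.8 mi

Enumerating some paths:
Jorvik - Kelso - Ulver - Yarm: 2.2+2.8+3.8 = 8.8
Jorvik - Kelso - Ulver - Pirton - Yarm: 2.2+2.8+2.2+3.2 = 10.4
Cheapest is Jorvik - Kelso - Ulver - Yarm at 8.8 mi.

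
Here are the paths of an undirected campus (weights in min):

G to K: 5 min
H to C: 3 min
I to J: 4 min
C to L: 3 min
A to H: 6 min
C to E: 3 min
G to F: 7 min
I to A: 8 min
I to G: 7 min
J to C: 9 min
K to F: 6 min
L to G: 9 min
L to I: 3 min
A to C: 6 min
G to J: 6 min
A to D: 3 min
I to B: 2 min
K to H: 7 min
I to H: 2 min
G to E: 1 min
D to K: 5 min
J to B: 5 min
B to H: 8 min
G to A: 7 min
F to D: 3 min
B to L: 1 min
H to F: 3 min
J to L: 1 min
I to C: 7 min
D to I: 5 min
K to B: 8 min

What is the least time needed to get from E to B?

7 min

Enumerating some paths:
E - G - I - B: 1+7+2 = 10
E - C - L - B: 3+3+1 = 7
E - G - J - L - B: 1+6+1+1 = 9
E - C - H - I - B: 3+3+2+2 = 10
Cheapest is E - C - L - B at 7 min.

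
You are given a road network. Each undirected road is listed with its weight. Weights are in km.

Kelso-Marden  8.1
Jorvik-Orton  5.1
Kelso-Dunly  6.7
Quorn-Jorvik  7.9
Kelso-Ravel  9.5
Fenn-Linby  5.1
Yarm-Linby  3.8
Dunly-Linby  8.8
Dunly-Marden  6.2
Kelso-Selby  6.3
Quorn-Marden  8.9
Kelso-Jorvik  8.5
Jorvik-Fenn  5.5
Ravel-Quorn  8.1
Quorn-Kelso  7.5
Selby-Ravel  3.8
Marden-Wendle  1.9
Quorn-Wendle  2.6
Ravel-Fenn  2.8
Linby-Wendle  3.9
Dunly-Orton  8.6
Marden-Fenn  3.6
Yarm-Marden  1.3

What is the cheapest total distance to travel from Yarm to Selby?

Settle nodes by increasing distance from Yarm:
Yarm: 0
Marden: 1.3  (via Yarm)
Wendle: 3.2  (via Marden)
Linby: 3.8  (via Yarm)
Fenn: 4.9  (via Marden)
Quorn: 5.8  (via Wendle)
Dunly: 7.5  (via Marden)
Ravel: 7.7  (via Fenn)
Kelso: 9.4  (via Marden)
Jorvik: 10.4  (via Fenn)
Selby: 11.5  (via Ravel)
Shortest route: Yarm–Marden–Fenn–Ravel–Selby = 11.5 km.

11.5 km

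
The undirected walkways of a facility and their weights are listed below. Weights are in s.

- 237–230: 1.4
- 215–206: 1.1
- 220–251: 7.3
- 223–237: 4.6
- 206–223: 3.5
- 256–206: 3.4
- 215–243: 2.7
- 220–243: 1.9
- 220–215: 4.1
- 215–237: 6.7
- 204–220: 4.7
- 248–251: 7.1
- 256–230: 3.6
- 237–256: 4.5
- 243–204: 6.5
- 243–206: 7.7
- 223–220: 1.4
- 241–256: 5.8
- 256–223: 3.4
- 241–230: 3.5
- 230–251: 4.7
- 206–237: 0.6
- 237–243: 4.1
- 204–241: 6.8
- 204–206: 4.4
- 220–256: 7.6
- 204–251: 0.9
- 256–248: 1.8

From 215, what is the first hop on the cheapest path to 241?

Candidate routes:
215 - 206 - 237 - 230 - 241: 1.1+0.6+1.4+3.5 = 6.6
215 - 206 - 256 - 241: 1.1+3.4+5.8 = 10.3
Cheapest is 215 - 206 - 237 - 230 - 241 at 6.6 s.
So from 215 the first move is to 206.

206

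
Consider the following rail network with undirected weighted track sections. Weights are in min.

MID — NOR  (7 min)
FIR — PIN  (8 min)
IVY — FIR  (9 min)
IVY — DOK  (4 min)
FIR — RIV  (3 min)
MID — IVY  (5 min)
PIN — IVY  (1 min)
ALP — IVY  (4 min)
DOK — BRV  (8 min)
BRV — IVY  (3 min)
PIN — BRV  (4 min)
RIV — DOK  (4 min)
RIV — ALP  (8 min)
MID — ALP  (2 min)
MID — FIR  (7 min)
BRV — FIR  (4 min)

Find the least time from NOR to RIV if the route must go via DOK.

Best NOR to DOK: NOR–MID–IVY–DOK costing 16
Shortest DOK→RIV: DOK–RIV = 4
Total via DOK: 16 + 4 = 20 min.

20 min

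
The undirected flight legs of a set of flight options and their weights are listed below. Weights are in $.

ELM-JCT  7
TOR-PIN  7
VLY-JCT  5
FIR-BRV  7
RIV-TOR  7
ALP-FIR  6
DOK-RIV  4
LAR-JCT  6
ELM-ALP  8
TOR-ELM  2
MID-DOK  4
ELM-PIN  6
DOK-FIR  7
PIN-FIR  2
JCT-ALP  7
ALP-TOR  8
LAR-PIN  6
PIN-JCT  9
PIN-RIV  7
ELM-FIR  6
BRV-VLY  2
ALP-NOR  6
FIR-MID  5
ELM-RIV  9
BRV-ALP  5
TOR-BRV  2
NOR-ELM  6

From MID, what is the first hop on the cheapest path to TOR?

FIR

Compare a few routes:
MID–FIR–PIN–TOR: 5+2+7 = 14
MID–FIR–ELM–TOR: 5+6+2 = 13
MID–FIR–BRV–TOR: 5+7+2 = 14
The minimum is $13 via MID–FIR–ELM–TOR.
So from MID the first move is to FIR.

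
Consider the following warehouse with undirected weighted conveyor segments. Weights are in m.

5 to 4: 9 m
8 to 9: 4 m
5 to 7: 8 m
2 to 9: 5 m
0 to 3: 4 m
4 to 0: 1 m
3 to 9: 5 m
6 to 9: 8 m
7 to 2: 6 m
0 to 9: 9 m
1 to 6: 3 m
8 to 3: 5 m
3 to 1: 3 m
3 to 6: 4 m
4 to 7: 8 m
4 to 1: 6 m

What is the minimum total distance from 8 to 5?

19 m

Candidate routes:
8 - 9 - 0 - 4 - 5: 4+9+1+9 = 23
8 - 9 - 2 - 7 - 5: 4+5+6+8 = 23
8 - 3 - 0 - 4 - 5: 5+4+1+9 = 19
8 - 9 - 3 - 0 - 4 - 5: 4+5+4+1+9 = 23
The minimum is 19 m via 8 - 3 - 0 - 4 - 5.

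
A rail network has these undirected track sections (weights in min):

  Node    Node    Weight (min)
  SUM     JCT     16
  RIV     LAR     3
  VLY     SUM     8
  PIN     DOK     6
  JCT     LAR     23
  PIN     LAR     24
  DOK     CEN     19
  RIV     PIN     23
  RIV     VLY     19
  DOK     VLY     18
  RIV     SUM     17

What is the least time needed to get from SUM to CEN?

45 min

Enumerating some paths:
SUM–RIV–PIN–DOK–CEN: 17+23+6+19 = 65
SUM–VLY–DOK–CEN: 8+18+19 = 45
SUM–RIV–LAR–PIN–DOK–CEN: 17+3+24+6+19 = 69
SUM–RIV–VLY–DOK–CEN: 17+19+18+19 = 73
Cheapest is SUM–VLY–DOK–CEN at 45 min.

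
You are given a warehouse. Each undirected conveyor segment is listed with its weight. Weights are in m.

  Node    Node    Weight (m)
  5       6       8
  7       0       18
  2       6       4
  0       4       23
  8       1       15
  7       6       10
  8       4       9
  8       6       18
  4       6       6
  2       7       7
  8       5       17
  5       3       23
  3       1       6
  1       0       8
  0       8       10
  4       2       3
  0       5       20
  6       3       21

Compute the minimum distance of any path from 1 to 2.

Candidate routes:
1–0–8–4–2: 8+10+9+3 = 30
1–3–6–2: 6+21+4 = 31
1–8–4–2: 15+9+3 = 27
The minimum is 27 m via 1–8–4–2.

27 m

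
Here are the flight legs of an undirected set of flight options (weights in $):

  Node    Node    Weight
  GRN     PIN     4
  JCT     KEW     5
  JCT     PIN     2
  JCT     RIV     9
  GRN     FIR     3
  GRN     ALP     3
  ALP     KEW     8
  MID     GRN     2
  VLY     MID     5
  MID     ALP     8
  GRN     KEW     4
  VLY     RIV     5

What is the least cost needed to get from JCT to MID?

Shortest distances from JCT:
JCT: 0
PIN: 2  (via JCT)
KEW: 5  (via JCT)
GRN: 6  (via PIN)
MID: 8  (via GRN)
Shortest route: JCT–PIN–GRN–MID = $8.

$8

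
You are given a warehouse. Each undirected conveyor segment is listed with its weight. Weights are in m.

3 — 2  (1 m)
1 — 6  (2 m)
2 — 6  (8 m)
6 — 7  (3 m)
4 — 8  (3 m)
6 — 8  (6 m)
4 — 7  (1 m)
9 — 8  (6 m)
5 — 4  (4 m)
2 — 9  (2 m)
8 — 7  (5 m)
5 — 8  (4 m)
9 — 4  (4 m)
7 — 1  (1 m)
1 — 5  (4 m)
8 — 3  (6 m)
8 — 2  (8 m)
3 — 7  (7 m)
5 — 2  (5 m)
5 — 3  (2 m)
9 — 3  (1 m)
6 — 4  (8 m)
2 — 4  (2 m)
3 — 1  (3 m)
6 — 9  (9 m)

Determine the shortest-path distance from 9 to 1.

Candidate routes:
9 - 2 - 3 - 1: 2+1+3 = 6
9 - 3 - 2 - 4 - 7 - 1: 1+1+2+1+1 = 6
9 - 4 - 7 - 1: 4+1+1 = 6
9 - 3 - 1: 1+3 = 4
The minimum is 4 m via 9 - 3 - 1.

4 m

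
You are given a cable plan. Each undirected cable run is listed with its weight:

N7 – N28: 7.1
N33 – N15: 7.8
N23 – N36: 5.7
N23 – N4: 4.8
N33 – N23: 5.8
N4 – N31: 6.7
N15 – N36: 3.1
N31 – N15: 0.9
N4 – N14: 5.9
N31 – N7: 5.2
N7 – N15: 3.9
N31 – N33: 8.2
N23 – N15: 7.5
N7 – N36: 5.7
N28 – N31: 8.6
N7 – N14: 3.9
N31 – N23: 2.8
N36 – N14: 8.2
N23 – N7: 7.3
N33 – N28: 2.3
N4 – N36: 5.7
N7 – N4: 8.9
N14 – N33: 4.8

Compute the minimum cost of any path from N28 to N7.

7.1

Compare a few routes:
N28–N31–N7: 8.6+5.2 = 13.8
N28–N7: 7.1 = 7.1
N28–N33–N14–N7: 2.3+4.8+3.9 = 11
N28–N31–N15–N7: 8.6+0.9+3.9 = 13.4
Cheapest is N28–N7 at 7.1.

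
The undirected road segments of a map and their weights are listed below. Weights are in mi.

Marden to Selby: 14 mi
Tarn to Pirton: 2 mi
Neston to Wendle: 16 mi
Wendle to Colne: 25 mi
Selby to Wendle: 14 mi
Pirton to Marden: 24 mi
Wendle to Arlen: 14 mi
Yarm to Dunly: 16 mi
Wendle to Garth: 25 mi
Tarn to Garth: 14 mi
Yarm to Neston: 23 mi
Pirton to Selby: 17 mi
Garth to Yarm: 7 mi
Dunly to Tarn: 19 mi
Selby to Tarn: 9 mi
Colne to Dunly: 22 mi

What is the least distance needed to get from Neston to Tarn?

Candidate routes:
Neston–Wendle–Selby–Tarn: 16+14+9 = 39
Neston–Yarm–Garth–Tarn: 23+7+14 = 44
Neston–Wendle–Selby–Pirton–Tarn: 16+14+17+2 = 49
The minimum is 39 mi via Neston–Wendle–Selby–Tarn.

39 mi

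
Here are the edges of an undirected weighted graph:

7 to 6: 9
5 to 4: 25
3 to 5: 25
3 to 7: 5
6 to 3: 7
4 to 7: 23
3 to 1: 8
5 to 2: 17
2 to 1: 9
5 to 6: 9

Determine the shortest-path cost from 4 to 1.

Settle nodes by increasing distance from 4:
4: 0
7: 23  (via 4)
5: 25  (via 4)
3: 28  (via 7)
6: 32  (via 7)
1: 36  (via 3)
Shortest route: 4 → 7 → 3 → 1 = 36.

36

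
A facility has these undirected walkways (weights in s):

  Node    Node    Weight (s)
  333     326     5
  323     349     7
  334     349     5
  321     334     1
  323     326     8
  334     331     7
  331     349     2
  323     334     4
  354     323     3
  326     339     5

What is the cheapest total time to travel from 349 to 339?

Settle nodes by increasing distance from 349:
349: 0
331: 2  (via 349)
334: 5  (via 349)
321: 6  (via 334)
323: 7  (via 349)
354: 10  (via 323)
326: 15  (via 323)
333: 20  (via 326)
339: 20  (via 326)
Shortest route: 349–323–326–339 = 20 s.

20 s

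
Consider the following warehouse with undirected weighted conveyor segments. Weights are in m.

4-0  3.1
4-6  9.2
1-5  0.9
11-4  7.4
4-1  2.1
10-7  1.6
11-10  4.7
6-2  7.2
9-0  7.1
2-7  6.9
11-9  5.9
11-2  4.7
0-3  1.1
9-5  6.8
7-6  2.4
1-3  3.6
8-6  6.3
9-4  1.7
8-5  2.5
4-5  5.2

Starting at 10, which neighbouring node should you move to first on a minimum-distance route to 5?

Candidate routes:
10 - 7 - 6 - 8 - 5: 1.6+2.4+6.3+2.5 = 12.8
10 - 11 - 4 - 1 - 5: 4.7+7.4+2.1+0.9 = 15.1
Cheapest is 10 - 7 - 6 - 8 - 5 at 12.8 m.
So from 10 the first move is to 7.

7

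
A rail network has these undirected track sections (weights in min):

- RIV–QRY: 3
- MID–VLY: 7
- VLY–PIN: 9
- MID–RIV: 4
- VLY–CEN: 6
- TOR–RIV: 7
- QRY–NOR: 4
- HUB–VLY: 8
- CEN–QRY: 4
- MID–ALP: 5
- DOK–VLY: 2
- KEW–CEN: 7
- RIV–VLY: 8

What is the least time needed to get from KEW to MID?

18 min

Candidate routes:
KEW - CEN - VLY - MID: 7+6+7 = 20
KEW - CEN - QRY - RIV - MID: 7+4+3+4 = 18
The minimum is 18 min via KEW - CEN - QRY - RIV - MID.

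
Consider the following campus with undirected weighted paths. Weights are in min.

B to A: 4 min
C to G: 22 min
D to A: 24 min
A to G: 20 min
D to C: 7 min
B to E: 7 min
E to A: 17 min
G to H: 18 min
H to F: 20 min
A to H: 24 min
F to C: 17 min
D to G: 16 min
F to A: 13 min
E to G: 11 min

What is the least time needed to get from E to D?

27 min

Enumerating some paths:
E - G - C - D: 11+22+7 = 40
E - B - A - D: 7+4+24 = 35
E - G - D: 11+16 = 27
The minimum is 27 min via E - G - D.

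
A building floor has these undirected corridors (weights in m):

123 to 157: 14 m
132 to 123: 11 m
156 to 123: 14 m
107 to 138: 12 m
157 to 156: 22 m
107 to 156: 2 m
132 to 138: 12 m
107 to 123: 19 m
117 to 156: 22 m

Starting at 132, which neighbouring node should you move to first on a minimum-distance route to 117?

Compare a few routes:
132 - 123 - 107 - 156 - 117: 11+19+2+22 = 54
132 - 138 - 107 - 156 - 117: 12+12+2+22 = 48
132 - 123 - 156 - 117: 11+14+22 = 47
The minimum is 47 m via 132 - 123 - 156 - 117.
So from 132 the first move is to 123.

123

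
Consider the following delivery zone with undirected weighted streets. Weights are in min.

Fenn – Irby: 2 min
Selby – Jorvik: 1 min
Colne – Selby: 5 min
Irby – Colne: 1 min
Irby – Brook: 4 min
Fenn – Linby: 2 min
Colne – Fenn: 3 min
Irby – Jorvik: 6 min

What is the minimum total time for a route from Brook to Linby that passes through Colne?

Shortest Brook→Colne: Brook → Irby → Colne = 5
Best Colne to Linby: Colne → Fenn → Linby costing 5
Total via Colne: 5 + 5 = 10 min.

10 min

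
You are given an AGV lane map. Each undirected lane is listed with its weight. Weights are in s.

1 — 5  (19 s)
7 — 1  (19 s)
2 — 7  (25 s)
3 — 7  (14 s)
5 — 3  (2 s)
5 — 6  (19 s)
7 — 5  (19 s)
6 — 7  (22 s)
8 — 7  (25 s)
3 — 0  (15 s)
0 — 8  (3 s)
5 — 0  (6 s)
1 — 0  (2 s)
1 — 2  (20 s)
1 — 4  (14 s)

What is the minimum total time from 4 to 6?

Candidate routes:
4 → 1 → 0 → 5 → 6: 14+2+6+19 = 41
4 → 1 → 0 → 3 → 5 → 6: 14+2+15+2+19 = 52
4 → 1 → 5 → 6: 14+19+19 = 52
The minimum is 41 s via 4 → 1 → 0 → 5 → 6.

41 s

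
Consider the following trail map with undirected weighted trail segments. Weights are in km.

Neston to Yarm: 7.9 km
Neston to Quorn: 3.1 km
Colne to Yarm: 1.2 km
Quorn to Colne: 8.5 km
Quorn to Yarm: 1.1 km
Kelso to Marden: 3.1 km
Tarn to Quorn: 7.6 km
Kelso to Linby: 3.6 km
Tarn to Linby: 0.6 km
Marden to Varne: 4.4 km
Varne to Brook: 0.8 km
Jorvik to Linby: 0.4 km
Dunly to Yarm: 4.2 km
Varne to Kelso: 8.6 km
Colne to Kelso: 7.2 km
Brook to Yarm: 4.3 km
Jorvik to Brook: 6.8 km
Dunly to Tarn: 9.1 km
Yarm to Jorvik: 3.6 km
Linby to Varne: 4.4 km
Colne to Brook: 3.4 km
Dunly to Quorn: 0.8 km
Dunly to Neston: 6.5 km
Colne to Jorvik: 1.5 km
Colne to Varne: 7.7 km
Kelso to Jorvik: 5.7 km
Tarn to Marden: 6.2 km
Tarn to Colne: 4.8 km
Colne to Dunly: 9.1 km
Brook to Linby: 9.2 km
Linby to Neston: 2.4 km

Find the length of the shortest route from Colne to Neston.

4.3 km

Running Dijkstra from Colne:
Colne: 0
Yarm: 1.2  (via Colne)
Jorvik: 1.5  (via Colne)
Linby: 1.9  (via Jorvik)
Quorn: 2.3  (via Yarm)
Tarn: 2.5  (via Linby)
Dunly: 3.1  (via Quorn)
Brook: 3.4  (via Colne)
Varne: 4.2  (via Brook)
Neston: 4.3  (via Linby)
Shortest route: Colne–Jorvik–Linby–Neston = 4.3 km.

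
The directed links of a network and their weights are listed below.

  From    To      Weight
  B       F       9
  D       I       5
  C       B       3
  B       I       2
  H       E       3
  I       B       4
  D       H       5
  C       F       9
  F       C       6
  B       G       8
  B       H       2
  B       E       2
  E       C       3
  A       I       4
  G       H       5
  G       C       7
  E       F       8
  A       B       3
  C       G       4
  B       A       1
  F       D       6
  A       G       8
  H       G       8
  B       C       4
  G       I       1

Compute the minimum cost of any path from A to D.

Compare a few routes:
A–B–F–D: 3+9+6 = 18
A–B–E–F–D: 3+2+8+6 = 19
The minimum is 18 via A–B–F–D.

18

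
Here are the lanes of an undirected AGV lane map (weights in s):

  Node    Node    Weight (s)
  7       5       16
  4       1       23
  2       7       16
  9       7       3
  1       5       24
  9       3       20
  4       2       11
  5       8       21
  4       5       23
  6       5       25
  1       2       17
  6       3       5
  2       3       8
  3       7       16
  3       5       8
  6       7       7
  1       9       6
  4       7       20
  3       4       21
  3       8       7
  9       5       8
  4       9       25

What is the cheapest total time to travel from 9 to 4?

23 s

Enumerating some paths:
9 - 1 - 4: 6+23 = 29
9 - 4: 25 = 25
9 - 7 - 4: 3+20 = 23
Cheapest is 9 - 7 - 4 at 23 s.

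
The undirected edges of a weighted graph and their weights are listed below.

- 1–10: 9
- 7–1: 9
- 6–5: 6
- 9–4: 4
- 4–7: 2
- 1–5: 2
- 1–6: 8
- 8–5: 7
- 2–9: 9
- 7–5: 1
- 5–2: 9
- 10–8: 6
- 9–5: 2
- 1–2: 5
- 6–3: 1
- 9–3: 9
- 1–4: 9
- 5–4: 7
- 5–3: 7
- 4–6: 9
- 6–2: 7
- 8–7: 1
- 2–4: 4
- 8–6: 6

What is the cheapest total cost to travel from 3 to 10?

13

Compare a few routes:
3 → 5 → 1 → 10: 7+2+9 = 18
3 → 6 → 8 → 10: 1+6+6 = 13
3 → 6 → 5 → 7 → 8 → 10: 1+6+1+1+6 = 15
3 → 5 → 7 → 8 → 10: 7+1+1+6 = 15
The minimum is 13 via 3 → 6 → 8 → 10.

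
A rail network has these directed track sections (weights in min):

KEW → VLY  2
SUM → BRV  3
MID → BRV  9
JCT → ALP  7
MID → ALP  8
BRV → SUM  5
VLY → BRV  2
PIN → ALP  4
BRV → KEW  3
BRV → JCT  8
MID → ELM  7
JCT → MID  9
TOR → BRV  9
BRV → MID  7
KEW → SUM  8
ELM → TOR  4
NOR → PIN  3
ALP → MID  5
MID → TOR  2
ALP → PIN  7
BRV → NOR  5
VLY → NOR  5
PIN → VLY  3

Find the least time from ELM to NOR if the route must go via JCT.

43 min

Shortest ELM→JCT: ELM–TOR–BRV–JCT = 21
Shortest JCT→NOR: JCT–ALP–PIN–VLY–NOR = 22
Total via JCT: 21 + 22 = 43 min.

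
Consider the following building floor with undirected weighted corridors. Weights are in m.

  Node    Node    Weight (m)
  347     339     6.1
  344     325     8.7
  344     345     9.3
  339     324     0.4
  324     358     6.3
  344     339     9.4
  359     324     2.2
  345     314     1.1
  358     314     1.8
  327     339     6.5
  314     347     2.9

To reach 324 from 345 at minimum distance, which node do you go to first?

314

Enumerating some paths:
345–314–347–339–324: 1.1+2.9+6.1+0.4 = 10.5
345–314–358–324: 1.1+1.8+6.3 = 9.2
The minimum is 9.2 m via 345–314–358–324.
So from 345 the first move is to 314.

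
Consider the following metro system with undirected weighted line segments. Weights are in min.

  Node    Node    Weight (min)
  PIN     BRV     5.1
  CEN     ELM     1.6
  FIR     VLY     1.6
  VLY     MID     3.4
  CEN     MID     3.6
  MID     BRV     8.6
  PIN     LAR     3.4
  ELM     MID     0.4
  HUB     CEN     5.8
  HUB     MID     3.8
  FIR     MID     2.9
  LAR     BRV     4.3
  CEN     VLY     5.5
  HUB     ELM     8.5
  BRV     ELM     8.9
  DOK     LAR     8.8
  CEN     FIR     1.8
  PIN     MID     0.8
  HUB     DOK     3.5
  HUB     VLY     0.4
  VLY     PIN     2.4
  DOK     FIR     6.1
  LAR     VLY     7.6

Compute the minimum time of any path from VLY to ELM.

3.6 min

Running Dijkstra from VLY:
VLY: 0
HUB: 0.4  (via VLY)
FIR: 1.6  (via VLY)
PIN: 2.4  (via VLY)
MID: 3.2  (via PIN)
CEN: 3.4  (via FIR)
ELM: 3.6  (via MID)
Shortest route: VLY–PIN–MID–ELM = 3.6 min.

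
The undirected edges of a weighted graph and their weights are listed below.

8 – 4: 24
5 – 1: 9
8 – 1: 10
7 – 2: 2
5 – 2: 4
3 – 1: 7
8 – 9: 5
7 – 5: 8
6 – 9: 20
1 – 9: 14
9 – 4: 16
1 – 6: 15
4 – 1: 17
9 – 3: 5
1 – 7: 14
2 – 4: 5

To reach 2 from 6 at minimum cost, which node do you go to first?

1

Candidate routes:
6 → 1 → 5 → 2: 15+9+4 = 28
6 → 1 → 7 → 2: 15+14+2 = 31
The minimum is 28 via 6 → 1 → 5 → 2.
So from 6 the first move is to 1.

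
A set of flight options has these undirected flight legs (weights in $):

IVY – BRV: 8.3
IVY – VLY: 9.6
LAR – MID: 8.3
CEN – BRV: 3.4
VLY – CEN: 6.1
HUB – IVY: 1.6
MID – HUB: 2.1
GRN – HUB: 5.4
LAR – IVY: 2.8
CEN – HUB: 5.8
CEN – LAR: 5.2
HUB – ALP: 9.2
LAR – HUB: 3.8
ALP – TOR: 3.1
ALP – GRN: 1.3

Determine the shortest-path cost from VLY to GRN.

$16.6

Candidate routes:
VLY - CEN - HUB - GRN: 6.1+5.8+5.4 = 17.3
VLY - IVY - HUB - GRN: 9.6+1.6+5.4 = 16.6
VLY - CEN - LAR - HUB - GRN: 6.1+5.2+3.8+5.4 = 20.5
VLY - CEN - LAR - IVY - HUB - GRN: 6.1+5.2+2.8+1.6+5.4 = 21.1
The minimum is $16.6 via VLY - IVY - HUB - GRN.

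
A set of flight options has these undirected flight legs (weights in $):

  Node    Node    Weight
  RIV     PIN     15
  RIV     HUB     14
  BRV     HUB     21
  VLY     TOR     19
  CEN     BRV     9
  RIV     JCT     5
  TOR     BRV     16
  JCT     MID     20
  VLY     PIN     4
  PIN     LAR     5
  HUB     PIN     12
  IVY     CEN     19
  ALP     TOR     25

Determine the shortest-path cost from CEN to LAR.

Settle nodes by increasing distance from CEN:
CEN: 0
BRV: 9  (via CEN)
IVY: 19  (via CEN)
TOR: 25  (via BRV)
HUB: 30  (via BRV)
PIN: 42  (via HUB)
VLY: 44  (via TOR)
RIV: 44  (via HUB)
LAR: 47  (via PIN)
Shortest route: CEN → BRV → HUB → PIN → LAR = $47.

$47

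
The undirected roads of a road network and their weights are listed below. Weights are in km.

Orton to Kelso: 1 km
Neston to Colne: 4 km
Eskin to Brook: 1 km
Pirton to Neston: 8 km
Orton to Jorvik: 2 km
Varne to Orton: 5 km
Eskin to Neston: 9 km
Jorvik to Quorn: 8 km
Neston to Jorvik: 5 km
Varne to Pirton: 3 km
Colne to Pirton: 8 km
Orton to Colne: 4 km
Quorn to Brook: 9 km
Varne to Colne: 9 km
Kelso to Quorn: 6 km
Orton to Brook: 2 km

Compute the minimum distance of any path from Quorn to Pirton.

15 km

Shortest distances from Quorn:
Quorn: 0
Kelso: 6  (via Quorn)
Orton: 7  (via Kelso)
Jorvik: 8  (via Quorn)
Brook: 9  (via Quorn)
Eskin: 10  (via Brook)
Colne: 11  (via Orton)
Varne: 12  (via Orton)
Neston: 13  (via Jorvik)
Pirton: 15  (via Varne)
Shortest route: Quorn → Kelso → Orton → Varne → Pirton = 15 km.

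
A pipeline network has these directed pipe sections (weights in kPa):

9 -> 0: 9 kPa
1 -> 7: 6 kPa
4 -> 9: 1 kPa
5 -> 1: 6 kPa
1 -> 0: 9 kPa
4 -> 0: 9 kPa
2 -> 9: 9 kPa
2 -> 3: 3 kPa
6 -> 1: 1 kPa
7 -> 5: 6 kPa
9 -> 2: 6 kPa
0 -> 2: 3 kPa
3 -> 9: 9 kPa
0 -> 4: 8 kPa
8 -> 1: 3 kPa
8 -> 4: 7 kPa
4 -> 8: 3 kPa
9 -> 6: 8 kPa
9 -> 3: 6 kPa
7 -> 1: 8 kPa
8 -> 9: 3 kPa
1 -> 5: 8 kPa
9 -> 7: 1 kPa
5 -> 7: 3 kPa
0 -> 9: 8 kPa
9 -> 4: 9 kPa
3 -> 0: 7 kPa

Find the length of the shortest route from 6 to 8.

21 kPa

Settle nodes by increasing distance from 6:
6: 0
1: 1  (via 6)
7: 7  (via 1)
5: 9  (via 1)
0: 10  (via 1)
2: 13  (via 0)
3: 16  (via 2)
4: 18  (via 0)
9: 18  (via 0)
8: 21  (via 4)
Shortest route: 6 → 1 → 0 → 4 → 8 = 21 kPa.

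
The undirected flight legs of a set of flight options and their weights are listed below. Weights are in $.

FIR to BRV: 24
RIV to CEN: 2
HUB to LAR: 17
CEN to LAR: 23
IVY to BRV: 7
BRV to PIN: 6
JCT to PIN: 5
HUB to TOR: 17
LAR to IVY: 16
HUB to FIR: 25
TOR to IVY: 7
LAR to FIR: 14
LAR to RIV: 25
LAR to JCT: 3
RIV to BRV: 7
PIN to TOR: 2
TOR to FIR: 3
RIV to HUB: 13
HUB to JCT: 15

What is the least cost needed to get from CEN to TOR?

Shortest distances from CEN:
CEN: 0
RIV: 2  (via CEN)
BRV: 9  (via RIV)
HUB: 15  (via RIV)
PIN: 15  (via BRV)
IVY: 16  (via BRV)
TOR: 17  (via PIN)
Shortest route: CEN–RIV–BRV–PIN–TOR = $17.

$17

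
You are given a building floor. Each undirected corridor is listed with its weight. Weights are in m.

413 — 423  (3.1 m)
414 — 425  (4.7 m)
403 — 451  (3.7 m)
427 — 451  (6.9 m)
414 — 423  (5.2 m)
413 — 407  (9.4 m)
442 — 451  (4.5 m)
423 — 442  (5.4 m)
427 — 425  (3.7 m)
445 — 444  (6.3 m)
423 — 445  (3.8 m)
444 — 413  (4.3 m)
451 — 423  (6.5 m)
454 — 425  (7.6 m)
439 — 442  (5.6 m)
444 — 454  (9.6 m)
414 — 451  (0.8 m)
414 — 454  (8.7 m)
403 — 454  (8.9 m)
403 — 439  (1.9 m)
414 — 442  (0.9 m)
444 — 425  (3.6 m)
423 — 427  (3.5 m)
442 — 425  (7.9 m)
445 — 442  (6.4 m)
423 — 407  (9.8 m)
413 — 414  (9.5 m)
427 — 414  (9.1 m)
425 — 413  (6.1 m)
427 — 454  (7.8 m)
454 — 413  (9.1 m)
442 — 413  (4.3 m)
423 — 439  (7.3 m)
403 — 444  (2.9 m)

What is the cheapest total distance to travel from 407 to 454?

18.5 m

Settle nodes by increasing distance from 407:
407: 0
413: 9.4  (via 407)
423: 9.8  (via 407)
427: 13.3  (via 423)
445: 13.6  (via 423)
442: 13.7  (via 413)
444: 13.7  (via 413)
414: 14.6  (via 442)
451: 15.4  (via 414)
425: 15.5  (via 413)
403: 16.6  (via 444)
439: 17.1  (via 423)
454: 18.5  (via 413)
Shortest route: 407 → 413 → 454 = 18.5 m.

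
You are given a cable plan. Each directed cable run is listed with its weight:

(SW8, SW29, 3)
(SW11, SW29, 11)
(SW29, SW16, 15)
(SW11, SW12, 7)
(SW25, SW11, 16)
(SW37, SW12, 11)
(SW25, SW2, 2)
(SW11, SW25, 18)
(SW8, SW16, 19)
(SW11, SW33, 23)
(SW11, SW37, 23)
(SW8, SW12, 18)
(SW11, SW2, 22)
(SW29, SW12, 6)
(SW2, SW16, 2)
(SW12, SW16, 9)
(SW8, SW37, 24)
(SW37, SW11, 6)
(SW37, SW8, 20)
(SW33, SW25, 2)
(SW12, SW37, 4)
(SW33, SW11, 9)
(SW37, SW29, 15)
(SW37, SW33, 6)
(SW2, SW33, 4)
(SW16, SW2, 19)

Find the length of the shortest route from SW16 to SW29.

Compare a few routes:
SW16 → SW2 → SW33 → SW11 → SW29: 19+4+9+11 = 43
SW16 → SW2 → SW33 → SW25 → SW11 → SW29: 19+4+2+16+11 = 52
The minimum is 43 via SW16 → SW2 → SW33 → SW11 → SW29.

43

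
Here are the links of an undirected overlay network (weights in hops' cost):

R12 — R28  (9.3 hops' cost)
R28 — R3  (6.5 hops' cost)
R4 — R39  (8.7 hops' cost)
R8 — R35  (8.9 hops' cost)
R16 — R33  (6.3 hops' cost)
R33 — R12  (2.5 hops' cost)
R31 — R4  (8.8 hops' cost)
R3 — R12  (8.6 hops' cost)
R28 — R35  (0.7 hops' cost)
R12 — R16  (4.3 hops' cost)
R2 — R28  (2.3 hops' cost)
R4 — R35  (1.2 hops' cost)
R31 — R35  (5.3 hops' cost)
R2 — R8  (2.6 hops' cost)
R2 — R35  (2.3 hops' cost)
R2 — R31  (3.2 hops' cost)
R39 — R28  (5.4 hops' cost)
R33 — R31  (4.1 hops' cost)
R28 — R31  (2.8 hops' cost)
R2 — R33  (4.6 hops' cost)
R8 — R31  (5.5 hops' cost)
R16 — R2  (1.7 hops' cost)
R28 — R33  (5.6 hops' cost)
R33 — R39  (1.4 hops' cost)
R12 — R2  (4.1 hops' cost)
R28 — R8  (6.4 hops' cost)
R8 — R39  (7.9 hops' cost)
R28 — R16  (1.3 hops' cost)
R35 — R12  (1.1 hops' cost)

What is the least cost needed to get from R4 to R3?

Candidate routes:
R4 - R35 - R28 - R3: 1.2+0.7+6.5 = 8.4
R4 - R35 - R2 - R28 - R3: 1.2+2.3+2.3+6.5 = 12.3
R4 - R35 - R12 - R3: 1.2+1.1+8.6 = 10.9
The minimum is 8.4 hops' cost via R4 - R35 - R28 - R3.

8.4 hops' cost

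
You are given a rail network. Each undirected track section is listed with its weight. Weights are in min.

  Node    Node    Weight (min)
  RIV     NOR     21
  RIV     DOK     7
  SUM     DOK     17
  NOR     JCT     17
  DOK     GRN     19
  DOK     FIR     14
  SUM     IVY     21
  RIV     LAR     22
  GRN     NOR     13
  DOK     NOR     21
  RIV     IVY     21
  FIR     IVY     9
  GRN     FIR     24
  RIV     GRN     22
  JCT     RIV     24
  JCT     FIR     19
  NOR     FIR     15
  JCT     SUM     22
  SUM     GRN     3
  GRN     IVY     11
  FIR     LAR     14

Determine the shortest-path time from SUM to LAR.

Enumerating some paths:
SUM → GRN → FIR → LAR: 3+24+14 = 41
SUM → GRN → IVY → FIR → LAR: 3+11+9+14 = 37
SUM → IVY → FIR → LAR: 21+9+14 = 44
SUM → DOK → FIR → LAR: 17+14+14 = 45
The minimum is 37 min via SUM → GRN → IVY → FIR → LAR.

37 min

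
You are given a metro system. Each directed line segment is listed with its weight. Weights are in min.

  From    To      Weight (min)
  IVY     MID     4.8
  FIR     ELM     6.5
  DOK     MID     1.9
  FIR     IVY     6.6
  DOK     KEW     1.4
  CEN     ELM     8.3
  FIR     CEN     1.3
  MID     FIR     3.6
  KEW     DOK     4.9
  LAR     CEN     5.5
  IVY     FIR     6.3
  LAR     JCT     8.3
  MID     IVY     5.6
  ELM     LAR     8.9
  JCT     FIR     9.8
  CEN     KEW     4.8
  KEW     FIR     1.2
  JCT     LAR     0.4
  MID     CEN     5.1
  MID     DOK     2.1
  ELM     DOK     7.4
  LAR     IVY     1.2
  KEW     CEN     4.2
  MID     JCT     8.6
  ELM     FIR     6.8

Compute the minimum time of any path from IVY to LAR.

Candidate routes:
IVY - MID - FIR - ELM - LAR: 4.8+3.6+6.5+8.9 = 23.8
IVY - FIR - CEN - ELM - LAR: 6.3+1.3+8.3+8.9 = 24.8
IVY - MID - JCT - LAR: 4.8+8.6+0.4 = 13.8
IVY - FIR - ELM - LAR: 6.3+6.5+8.9 = 21.7
The minimum is 13.8 min via IVY - MID - JCT - LAR.

13.8 min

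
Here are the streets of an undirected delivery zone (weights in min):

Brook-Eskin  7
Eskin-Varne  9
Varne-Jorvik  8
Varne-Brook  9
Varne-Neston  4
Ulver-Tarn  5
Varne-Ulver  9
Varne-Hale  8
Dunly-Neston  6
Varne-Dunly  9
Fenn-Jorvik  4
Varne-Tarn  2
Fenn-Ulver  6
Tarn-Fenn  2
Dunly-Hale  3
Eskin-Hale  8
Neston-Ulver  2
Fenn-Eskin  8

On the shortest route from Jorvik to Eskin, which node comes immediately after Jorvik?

Compare a few routes:
Jorvik → Fenn → Eskin: 4+8 = 12
Jorvik → Varne → Eskin: 8+9 = 17
Jorvik → Fenn → Tarn → Varne → Eskin: 4+2+2+9 = 17
The minimum is 12 min via Jorvik → Fenn → Eskin.
So from Jorvik the first move is to Fenn.

Fenn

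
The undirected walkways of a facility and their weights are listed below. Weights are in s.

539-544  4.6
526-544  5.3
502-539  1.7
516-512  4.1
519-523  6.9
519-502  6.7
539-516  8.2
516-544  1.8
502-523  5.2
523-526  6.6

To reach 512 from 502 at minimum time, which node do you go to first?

Candidate routes:
502 → 539 → 544 → 516 → 512: 1.7+4.6+1.8+4.1 = 12.2
502 → 539 → 516 → 512: 1.7+8.2+4.1 = 14
502 → 523 → 526 → 544 → 516 → 512: 5.2+6.6+5.3+1.8+4.1 = 23
Cheapest is 502 → 539 → 544 → 516 → 512 at 12.2 s.
So from 502 the first move is to 539.

539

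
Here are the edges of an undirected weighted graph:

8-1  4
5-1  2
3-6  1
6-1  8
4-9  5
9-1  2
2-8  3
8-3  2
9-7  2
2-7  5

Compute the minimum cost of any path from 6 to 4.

Enumerating some paths:
6 - 3 - 8 - 1 - 9 - 4: 1+2+4+2+5 = 14
6 - 3 - 8 - 2 - 7 - 9 - 4: 1+2+3+5+2+5 = 18
6 - 1 - 9 - 4: 8+2+5 = 15
6 - 1 - 8 - 2 - 7 - 9 - 4: 8+4+3+5+2+5 = 27
Cheapest is 6 - 3 - 8 - 1 - 9 - 4 at 14.

14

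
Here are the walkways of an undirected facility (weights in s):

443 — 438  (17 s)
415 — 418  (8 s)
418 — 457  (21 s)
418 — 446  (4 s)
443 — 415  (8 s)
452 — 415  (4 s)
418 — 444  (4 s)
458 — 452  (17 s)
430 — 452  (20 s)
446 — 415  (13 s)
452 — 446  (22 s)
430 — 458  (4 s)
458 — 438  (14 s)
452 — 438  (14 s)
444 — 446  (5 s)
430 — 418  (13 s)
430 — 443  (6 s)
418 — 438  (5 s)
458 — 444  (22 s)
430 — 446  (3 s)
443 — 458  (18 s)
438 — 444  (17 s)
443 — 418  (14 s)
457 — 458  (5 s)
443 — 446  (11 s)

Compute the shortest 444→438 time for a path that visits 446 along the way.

Best 444 to 446: 444 → 446 costing 5
Shortest 446→438: 446 → 418 → 438 = 9
Total via 446: 5 + 9 = 14 s.

14 s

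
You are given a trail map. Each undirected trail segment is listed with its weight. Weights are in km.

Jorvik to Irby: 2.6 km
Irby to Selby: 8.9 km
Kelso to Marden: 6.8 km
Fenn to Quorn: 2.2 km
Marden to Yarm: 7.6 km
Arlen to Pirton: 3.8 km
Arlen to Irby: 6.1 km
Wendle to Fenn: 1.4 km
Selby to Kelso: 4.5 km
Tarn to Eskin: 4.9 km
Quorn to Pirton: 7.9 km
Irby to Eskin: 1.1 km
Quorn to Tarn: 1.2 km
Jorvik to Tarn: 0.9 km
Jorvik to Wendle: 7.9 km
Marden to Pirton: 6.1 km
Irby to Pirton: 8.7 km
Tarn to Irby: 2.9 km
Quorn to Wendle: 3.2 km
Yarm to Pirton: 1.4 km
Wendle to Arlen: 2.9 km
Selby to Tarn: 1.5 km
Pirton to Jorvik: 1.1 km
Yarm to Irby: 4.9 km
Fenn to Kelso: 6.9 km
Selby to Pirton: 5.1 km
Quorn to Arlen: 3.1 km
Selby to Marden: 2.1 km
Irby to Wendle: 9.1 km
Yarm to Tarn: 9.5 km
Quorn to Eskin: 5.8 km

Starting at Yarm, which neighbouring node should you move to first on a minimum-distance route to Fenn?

Pirton

Candidate routes:
Yarm - Pirton - Arlen - Wendle - Fenn: 1.4+3.8+2.9+1.4 = 9.5
Yarm - Pirton - Jorvik - Tarn - Quorn - Wendle - Fenn: 1.4+1.1+0.9+1.2+3.2+1.4 = 9.2
Yarm - Pirton - Jorvik - Tarn - Quorn - Fenn: 1.4+1.1+0.9+1.2+2.2 = 6.8
The minimum is 6.8 km via Yarm - Pirton - Jorvik - Tarn - Quorn - Fenn.
So from Yarm the first move is to Pirton.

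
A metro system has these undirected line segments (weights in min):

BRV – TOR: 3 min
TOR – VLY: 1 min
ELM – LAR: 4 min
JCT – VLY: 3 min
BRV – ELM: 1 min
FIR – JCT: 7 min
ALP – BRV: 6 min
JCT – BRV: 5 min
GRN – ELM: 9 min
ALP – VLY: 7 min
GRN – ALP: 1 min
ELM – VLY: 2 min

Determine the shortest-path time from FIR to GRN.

Running Dijkstra from FIR:
FIR: 0
JCT: 7  (via FIR)
VLY: 10  (via JCT)
TOR: 11  (via VLY)
BRV: 12  (via JCT)
ELM: 12  (via VLY)
LAR: 16  (via ELM)
ALP: 17  (via VLY)
GRN: 18  (via ALP)
Shortest route: FIR → JCT → VLY → ALP → GRN = 18 min.

18 min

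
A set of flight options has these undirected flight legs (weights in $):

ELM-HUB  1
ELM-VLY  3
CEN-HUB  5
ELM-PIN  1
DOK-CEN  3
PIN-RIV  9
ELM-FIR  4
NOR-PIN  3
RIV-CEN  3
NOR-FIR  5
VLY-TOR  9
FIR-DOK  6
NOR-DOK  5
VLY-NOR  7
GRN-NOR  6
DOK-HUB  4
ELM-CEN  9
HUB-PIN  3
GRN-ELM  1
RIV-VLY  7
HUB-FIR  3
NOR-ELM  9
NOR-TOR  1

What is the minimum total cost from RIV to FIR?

$11

Candidate routes:
RIV–CEN–DOK–HUB–FIR: 3+3+4+3 = 13
RIV–CEN–HUB–FIR: 3+5+3 = 11
RIV–CEN–DOK–FIR: 3+3+6 = 12
RIV–CEN–HUB–ELM–FIR: 3+5+1+4 = 13
Cheapest is RIV–CEN–HUB–FIR at $11.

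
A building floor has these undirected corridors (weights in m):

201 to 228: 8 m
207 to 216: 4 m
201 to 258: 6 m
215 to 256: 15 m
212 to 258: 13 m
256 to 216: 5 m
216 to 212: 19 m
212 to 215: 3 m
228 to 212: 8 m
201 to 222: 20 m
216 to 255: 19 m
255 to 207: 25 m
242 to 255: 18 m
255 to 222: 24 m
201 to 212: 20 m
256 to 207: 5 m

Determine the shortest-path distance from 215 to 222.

39 m

Candidate routes:
215 → 212 → 258 → 201 → 222: 3+13+6+20 = 42
215 → 212 → 201 → 222: 3+20+20 = 43
215 → 212 → 228 → 201 → 222: 3+8+8+20 = 39
The minimum is 39 m via 215 → 212 → 228 → 201 → 222.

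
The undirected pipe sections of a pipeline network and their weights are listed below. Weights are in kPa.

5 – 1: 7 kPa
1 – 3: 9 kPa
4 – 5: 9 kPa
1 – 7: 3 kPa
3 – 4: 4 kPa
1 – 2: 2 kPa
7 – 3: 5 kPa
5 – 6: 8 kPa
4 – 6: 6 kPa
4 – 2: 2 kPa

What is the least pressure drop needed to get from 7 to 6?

13 kPa

Enumerating some paths:
7 - 3 - 4 - 6: 5+4+6 = 15
7 - 1 - 2 - 4 - 6: 3+2+2+6 = 13
Cheapest is 7 - 1 - 2 - 4 - 6 at 13 kPa.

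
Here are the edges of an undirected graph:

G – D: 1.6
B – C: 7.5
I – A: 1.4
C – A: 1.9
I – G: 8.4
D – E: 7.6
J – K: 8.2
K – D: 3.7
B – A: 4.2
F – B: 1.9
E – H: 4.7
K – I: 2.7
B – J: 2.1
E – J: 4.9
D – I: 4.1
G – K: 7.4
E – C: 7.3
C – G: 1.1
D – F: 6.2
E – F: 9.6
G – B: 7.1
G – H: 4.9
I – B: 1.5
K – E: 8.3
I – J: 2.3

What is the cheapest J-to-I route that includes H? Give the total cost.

Best J to H: J–E–H costing 9.6
Best H to I: H–G–C–A–I costing 9.3
Total via H: 9.6 + 9.3 = 18.9.

18.9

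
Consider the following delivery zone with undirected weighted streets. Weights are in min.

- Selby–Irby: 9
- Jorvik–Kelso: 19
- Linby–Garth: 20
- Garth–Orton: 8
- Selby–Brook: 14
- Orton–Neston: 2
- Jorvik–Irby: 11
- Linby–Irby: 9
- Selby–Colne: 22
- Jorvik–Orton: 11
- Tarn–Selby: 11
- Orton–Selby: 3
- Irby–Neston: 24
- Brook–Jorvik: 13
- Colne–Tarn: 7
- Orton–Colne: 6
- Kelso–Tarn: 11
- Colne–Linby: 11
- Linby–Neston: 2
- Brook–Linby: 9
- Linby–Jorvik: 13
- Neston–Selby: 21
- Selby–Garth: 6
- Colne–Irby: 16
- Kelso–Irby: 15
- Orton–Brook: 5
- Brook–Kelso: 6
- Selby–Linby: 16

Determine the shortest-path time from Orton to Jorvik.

11 min

Running Dijkstra from Orton:
Orton: 0
Neston: 2  (via Orton)
Selby: 3  (via Orton)
Linby: 4  (via Neston)
Brook: 5  (via Orton)
Colne: 6  (via Orton)
Garth: 8  (via Orton)
Kelso: 11  (via Brook)
Jorvik: 11  (via Orton)
Shortest route: Orton → Jorvik = 11 min.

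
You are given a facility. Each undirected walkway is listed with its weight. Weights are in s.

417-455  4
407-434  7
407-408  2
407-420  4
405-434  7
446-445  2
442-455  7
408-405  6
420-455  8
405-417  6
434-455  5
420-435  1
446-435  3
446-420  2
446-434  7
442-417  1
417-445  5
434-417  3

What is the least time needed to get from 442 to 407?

11 s

Enumerating some paths:
442 → 417 → 434 → 407: 1+3+7 = 11
442 → 417 → 445 → 446 → 420 → 407: 1+5+2+2+4 = 14
The minimum is 11 s via 442 → 417 → 434 → 407.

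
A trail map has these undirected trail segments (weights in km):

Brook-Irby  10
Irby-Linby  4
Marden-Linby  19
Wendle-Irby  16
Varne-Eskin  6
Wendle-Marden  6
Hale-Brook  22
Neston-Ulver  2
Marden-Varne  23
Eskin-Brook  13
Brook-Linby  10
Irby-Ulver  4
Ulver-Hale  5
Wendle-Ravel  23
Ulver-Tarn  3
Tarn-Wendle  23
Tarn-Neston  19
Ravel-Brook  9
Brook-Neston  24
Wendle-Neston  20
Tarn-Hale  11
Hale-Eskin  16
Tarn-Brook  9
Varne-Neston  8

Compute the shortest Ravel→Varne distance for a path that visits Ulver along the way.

Shortest Ravel→Ulver: Ravel → Brook → Tarn → Ulver = 21
Best Ulver to Varne: Ulver → Neston → Varne costing 10
Total via Ulver: 21 + 10 = 31 km.

31 km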